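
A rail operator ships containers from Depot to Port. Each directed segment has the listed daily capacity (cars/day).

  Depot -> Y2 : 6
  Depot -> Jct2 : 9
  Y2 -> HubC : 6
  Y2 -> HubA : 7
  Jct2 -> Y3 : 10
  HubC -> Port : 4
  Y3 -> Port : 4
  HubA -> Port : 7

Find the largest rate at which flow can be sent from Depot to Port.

10

Augment Depot→Y2→HubC→Port: bottleneck 4, flow now 4.
Augment Depot→Y2→HubA→Port: bottleneck 2, flow now 6.
Augment Depot→Jct2→Y3→Port: bottleneck 4, flow now 10.
No augmenting path remains; maximum flow = 10.
In the residual graph, reachable from Depot: {Depot, Jct2, Y3}.
Min-cut edges: Depot→Y2 (6), Y3→Port (4); capacity 6 + 4 = 10.
This cut is saturated, so no flow can exceed 10.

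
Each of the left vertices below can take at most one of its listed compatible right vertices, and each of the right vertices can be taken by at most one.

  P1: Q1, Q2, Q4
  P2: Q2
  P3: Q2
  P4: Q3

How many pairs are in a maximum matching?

3

Unit-capacity flow: source→left, listed edges, right→sink; max matching = max flow.
Augmenting path P1→Q1 (+1); matched 1.
Augmenting path P2→Q2 (+1); matched 2.
Augmenting path P4→Q3 (+1); matched 3.
No augmenting path remains; maximum matching = 3.
König certificate: {P1, P4, Q2} is a vertex cover of size 3 (every listed pair touches it), so no matching can be larger.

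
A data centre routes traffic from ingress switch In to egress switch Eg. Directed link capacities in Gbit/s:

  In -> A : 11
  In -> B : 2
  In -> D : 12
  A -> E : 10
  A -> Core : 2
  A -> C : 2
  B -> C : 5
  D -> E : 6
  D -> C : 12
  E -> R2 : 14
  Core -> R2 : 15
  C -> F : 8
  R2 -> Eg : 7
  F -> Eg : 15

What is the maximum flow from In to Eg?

Augment In→A→E→R2→Eg: bottleneck 7, flow now 7.
Augment In→A→C→F→Eg: bottleneck 2, flow now 9.
Augment In→B→C→F→Eg: bottleneck 2, flow now 11.
Augment In→D→C→F→Eg: bottleneck 4, flow now 15.
No augmenting path remains; maximum flow = 15.
In the residual graph, reachable from In: {In, A, B, D, E, Core, C, R2}.
Min-cut edges: C→F (8), R2→Eg (7); capacity 8 + 7 = 15.
This cut is saturated, so no flow can exceed 15.

15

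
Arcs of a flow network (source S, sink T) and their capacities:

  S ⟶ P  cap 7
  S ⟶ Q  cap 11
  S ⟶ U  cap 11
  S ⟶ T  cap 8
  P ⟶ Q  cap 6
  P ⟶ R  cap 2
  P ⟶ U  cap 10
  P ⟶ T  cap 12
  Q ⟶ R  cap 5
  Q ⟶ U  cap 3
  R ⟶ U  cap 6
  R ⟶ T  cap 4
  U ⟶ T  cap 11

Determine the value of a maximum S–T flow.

Augment S→T: bottleneck 8, flow now 8.
Augment S→P→T: bottleneck 7, flow now 15.
Augment S→U→T: bottleneck 11, flow now 26.
Augment S→Q→R→T: bottleneck 4, flow now 30.
No augmenting path remains; maximum flow = 30.
In the residual graph, reachable from S: {S, Q, R, U}.
Min-cut edges: S→P (7), S→T (8), R→T (4), U→T (11); capacity 7 + 8 + 4 + 11 = 30.
This cut is saturated, so no flow can exceed 30.

30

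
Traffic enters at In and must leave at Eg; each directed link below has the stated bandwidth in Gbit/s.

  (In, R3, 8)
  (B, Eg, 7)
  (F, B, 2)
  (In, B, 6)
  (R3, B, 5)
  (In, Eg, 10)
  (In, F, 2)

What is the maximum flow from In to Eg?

Augment In→Eg: bottleneck 10, flow now 10.
Augment In→B→Eg: bottleneck 6, flow now 16.
Augment In→F→B→Eg: bottleneck 1, flow now 17.
No augmenting path remains; maximum flow = 17.
In the residual graph, reachable from In: {In, F, R3, B}.
Min-cut edges: In→Eg (10), B→Eg (7); capacity 10 + 7 = 17.
This cut is saturated, so no flow can exceed 17.

17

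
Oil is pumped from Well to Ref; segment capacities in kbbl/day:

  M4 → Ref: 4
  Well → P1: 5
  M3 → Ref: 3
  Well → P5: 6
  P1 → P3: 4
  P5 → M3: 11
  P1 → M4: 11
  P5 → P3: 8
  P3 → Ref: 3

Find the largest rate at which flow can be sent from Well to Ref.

10

Augment Well→P1→P3→Ref: bottleneck 3, flow now 3.
Augment Well→P1→M4→Ref: bottleneck 2, flow now 5.
Augment Well→P5→M3→Ref: bottleneck 3, flow now 8.
Augment Well→P5→P3→P1→M4→Ref: bottleneck 2, flow now 10. (uses reverse residual edge)
No augmenting path remains; maximum flow = 10.
In the residual graph, reachable from Well: {Well, P1, P5, P3, M4, M3}.
Min-cut edges: P3→Ref (3), M4→Ref (4), M3→Ref (3); capacity 3 + 4 + 3 = 10.
This cut is saturated, so no flow can exceed 10.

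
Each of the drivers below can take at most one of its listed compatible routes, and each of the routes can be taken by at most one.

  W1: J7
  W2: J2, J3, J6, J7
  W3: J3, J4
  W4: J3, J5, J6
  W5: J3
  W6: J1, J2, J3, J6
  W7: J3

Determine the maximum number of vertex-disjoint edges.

6

Unit-capacity flow: source→left, listed edges, right→sink; max matching = max flow.
Augmenting path W1→J7 (+1); matched 1.
Augmenting path W2→J2 (+1); matched 2.
Augmenting path W3→J3 (+1); matched 3.
Augmenting path W4→J5 (+1); matched 4.
Augmenting path W6→J1 (+1); matched 5.
Augmenting path W5→J3→W3→J4 (+1); matched 6.
No augmenting path remains; maximum matching = 6.
König certificate: {W1, W2, W3, W4, W6, J3} is a vertex cover of size 6 (every listed pair touches it), so no matching can be larger.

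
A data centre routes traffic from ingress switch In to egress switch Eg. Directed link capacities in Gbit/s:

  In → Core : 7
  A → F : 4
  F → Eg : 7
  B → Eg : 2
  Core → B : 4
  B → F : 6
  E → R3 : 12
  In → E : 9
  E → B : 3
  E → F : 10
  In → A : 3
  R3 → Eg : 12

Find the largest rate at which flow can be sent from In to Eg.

16

Augment In→A→F→Eg: bottleneck 3, flow now 3.
Augment In→E→F→Eg: bottleneck 4, flow now 7.
Augment In→E→B→Eg: bottleneck 2, flow now 9.
Augment In→E→R3→Eg: bottleneck 3, flow now 12.
Augment In→Core→B→E→R3→Eg: bottleneck 2, flow now 14. (uses reverse residual edge)
Augment In→Core→B→F→E→R3→Eg: bottleneck 2, flow now 16. (uses reverse residual edge)
No augmenting path remains; maximum flow = 16.
In the residual graph, reachable from In: {In, Core}.
Min-cut edges: In→A (3), In→E (9), Core→B (4); capacity 3 + 9 + 4 = 16.
This cut is saturated, so no flow can exceed 16.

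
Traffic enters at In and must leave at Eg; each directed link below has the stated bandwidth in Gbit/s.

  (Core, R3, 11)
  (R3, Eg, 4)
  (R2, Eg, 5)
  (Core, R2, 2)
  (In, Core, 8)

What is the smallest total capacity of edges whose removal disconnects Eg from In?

Augment In→Core→R2→Eg: bottleneck 2, flow now 2.
Augment In→Core→R3→Eg: bottleneck 4, flow now 6.
No augmenting path remains; maximum flow = 6.
By max-flow min-cut, the minimum cut capacity equals the max flow.
In the residual graph, reachable from In: {In, Core, R3}.
Min-cut edges: Core→R2 (2), R3→Eg (4); capacity 2 + 4 = 6.

6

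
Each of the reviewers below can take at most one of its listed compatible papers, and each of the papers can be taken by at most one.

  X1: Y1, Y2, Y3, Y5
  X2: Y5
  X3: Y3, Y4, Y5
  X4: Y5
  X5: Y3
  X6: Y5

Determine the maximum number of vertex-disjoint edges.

Unit-capacity flow: source→left, listed edges, right→sink; max matching = max flow.
Augmenting path X1→Y1 (+1); matched 1.
Augmenting path X2→Y5 (+1); matched 2.
Augmenting path X3→Y3 (+1); matched 3.
Augmenting path X5→Y3→X3→Y4 (+1); matched 4.
No augmenting path remains; maximum matching = 4.
König certificate: {X1, X3, X5, Y5} is a vertex cover of size 4 (every listed pair touches it), so no matching can be larger.

4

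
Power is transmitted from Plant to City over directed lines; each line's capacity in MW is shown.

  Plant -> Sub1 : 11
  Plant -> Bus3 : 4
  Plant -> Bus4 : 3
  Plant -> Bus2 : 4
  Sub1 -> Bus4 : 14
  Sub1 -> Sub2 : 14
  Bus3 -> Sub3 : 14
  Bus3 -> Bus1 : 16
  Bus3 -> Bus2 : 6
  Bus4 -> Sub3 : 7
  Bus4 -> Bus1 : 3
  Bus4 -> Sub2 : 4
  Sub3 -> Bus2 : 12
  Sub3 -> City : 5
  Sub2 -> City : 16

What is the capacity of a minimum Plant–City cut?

18

Augment Plant→Sub1→Sub2→City: bottleneck 11, flow now 11.
Augment Plant→Bus3→Sub3→City: bottleneck 4, flow now 15.
Augment Plant→Bus4→Sub3→City: bottleneck 1, flow now 16.
Augment Plant→Bus4→Sub2→City: bottleneck 2, flow now 18.
No augmenting path remains; maximum flow = 18.
By max-flow min-cut, the minimum cut capacity equals the max flow.
In the residual graph, reachable from Plant: {Plant, Bus2}.
Min-cut edges: Plant→Sub1 (11), Plant→Bus3 (4), Plant→Bus4 (3); capacity 11 + 4 + 3 = 18.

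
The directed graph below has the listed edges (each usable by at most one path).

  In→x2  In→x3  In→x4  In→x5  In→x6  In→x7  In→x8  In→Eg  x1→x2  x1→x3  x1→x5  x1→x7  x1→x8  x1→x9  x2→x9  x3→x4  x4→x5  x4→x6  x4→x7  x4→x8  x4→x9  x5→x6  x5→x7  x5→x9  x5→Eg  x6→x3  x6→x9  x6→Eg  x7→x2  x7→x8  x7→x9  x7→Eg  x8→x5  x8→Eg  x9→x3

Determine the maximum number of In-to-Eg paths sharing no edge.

5

Assign every edge capacity 1; by Menger, the answer equals the max flow.
Path In→Eg (+1); total 1.
Path In→x5→Eg (+1); total 2.
Path In→x6→Eg (+1); total 3.
Path In→x7→Eg (+1); total 4.
Path In→x8→Eg (+1); total 5.
No residual In→Eg path; max flow = 5.
Certifying cut of size 5: {In→Eg, x5→Eg, x6→Eg, x7→Eg, x8→Eg}.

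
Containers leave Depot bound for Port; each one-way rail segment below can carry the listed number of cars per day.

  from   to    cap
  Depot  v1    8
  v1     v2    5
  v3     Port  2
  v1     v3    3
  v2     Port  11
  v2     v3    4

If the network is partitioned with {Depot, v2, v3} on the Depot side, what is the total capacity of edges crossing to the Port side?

Edges leaving {Depot, v2, v3}: Depot→v1 (8), v2→Port (11), v3→Port (2).
Cut capacity = 8 + 11 + 2 = 21.

21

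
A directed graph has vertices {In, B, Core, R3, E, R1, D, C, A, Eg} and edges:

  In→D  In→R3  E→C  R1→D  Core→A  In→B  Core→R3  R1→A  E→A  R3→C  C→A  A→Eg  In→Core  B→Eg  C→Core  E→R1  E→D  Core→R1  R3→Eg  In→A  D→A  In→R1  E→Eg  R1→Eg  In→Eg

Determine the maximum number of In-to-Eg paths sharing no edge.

Assign every edge capacity 1; by Menger, the answer equals the max flow.
Path In→Eg (+1); total 1.
Path In→B→Eg (+1); total 2.
Path In→R3→Eg (+1); total 3.
Path In→R1→Eg (+1); total 4.
Path In→A→Eg (+1); total 5.
No residual In→Eg path; max flow = 5.
Certifying cut of size 5: {A→Eg, In→B, In→Eg, R1→Eg, R3→Eg}.

5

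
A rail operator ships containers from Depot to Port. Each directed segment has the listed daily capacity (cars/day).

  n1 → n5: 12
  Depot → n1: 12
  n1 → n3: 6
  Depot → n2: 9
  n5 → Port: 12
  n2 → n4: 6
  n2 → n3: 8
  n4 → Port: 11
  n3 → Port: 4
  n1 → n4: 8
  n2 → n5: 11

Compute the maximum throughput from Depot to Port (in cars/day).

21

Augment Depot→n1→n3→Port: bottleneck 4, flow now 4.
Augment Depot→n1→n4→Port: bottleneck 8, flow now 12.
Augment Depot→n2→n4→Port: bottleneck 3, flow now 15.
Augment Depot→n2→n5→Port: bottleneck 6, flow now 21.
No augmenting path remains; maximum flow = 21.
In the residual graph, reachable from Depot: {Depot}.
Min-cut edges: Depot→n1 (12), Depot→n2 (9); capacity 12 + 9 = 21.
This cut is saturated, so no flow can exceed 21.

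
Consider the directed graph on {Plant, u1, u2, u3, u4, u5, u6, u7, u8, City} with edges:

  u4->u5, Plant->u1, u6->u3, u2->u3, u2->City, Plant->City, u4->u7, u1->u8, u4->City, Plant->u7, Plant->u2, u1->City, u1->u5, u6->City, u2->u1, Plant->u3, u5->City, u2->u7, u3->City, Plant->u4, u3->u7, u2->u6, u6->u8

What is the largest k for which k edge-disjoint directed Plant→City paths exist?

Assign every edge capacity 1; by Menger, the answer equals the max flow.
Path Plant→City (+1); total 1.
Path Plant→u1→City (+1); total 2.
Path Plant→u2→City (+1); total 3.
Path Plant→u3→City (+1); total 4.
Path Plant→u4→City (+1); total 5.
No residual Plant→City path; max flow = 5.
Certifying cut of size 5: {Plant→City, Plant→u1, Plant→u2, Plant→u3, Plant→u4}.

5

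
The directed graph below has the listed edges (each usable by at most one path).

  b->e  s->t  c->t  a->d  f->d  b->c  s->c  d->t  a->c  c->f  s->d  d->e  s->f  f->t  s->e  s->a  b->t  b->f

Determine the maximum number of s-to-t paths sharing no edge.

Assign every edge capacity 1; by Menger, the answer equals the max flow.
Path s→t (+1); total 1.
Path s→c→t (+1); total 2.
Path s→d→t (+1); total 3.
Path s→f→t (+1); total 4.
No residual s→t path; max flow = 4.
Certifying cut of size 4: {c→t, d→t, f→t, s→t}.

4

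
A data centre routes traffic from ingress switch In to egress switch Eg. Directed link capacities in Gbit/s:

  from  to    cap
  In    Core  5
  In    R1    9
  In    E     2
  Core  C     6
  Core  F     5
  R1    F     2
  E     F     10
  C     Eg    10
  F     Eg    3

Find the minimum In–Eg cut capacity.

Augment In→Core→C→Eg: bottleneck 5, flow now 5.
Augment In→R1→F→Eg: bottleneck 2, flow now 7.
Augment In→E→F→Eg: bottleneck 1, flow now 8.
No augmenting path remains; maximum flow = 8.
By max-flow min-cut, the minimum cut capacity equals the max flow.
In the residual graph, reachable from In: {In, R1, E, F}.
Min-cut edges: In→Core (5), F→Eg (3); capacity 5 + 3 = 8.

8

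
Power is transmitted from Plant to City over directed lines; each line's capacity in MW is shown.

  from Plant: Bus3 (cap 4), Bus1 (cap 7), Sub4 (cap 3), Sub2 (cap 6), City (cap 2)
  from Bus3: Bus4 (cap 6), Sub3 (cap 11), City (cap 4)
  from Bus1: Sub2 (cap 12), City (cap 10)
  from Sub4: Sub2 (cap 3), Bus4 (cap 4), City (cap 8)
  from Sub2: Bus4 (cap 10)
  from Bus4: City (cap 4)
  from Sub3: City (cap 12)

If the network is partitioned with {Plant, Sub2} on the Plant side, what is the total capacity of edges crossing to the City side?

26

Edges leaving {Plant, Sub2}: Plant→Bus3 (4), Plant→Bus1 (7), Plant→Sub4 (3), Plant→City (2), Sub2→Bus4 (10).
Cut capacity = 4 + 7 + 3 + 2 + 10 = 26.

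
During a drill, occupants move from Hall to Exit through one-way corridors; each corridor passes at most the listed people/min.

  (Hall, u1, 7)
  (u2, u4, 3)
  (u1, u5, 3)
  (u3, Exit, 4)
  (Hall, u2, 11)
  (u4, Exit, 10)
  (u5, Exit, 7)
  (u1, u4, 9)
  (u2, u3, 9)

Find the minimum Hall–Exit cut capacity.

14

Augment Hall→u1→u4→Exit: bottleneck 7, flow now 7.
Augment Hall→u2→u3→Exit: bottleneck 4, flow now 11.
Augment Hall→u2→u4→Exit: bottleneck 3, flow now 14.
No augmenting path remains; maximum flow = 14.
By max-flow min-cut, the minimum cut capacity equals the max flow.
In the residual graph, reachable from Hall: {Hall, u2, u3}.
Min-cut edges: Hall→u1 (7), u2→u4 (3), u3→Exit (4); capacity 7 + 3 + 4 = 14.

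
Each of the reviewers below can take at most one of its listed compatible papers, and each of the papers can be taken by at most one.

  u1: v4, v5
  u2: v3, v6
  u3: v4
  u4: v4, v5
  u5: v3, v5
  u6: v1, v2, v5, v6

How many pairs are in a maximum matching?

Unit-capacity flow: source→left, listed edges, right→sink; max matching = max flow.
Augmenting path u1→v4 (+1); matched 1.
Augmenting path u2→v3 (+1); matched 2.
Augmenting path u4→v5 (+1); matched 3.
Augmenting path u6→v1 (+1); matched 4.
Augmenting path u5→v3→u2→v6 (+1); matched 5.
No augmenting path remains; maximum matching = 5.
König certificate: {u2, u5, u6, v4, v5} is a vertex cover of size 5 (every listed pair touches it), so no matching can be larger.

5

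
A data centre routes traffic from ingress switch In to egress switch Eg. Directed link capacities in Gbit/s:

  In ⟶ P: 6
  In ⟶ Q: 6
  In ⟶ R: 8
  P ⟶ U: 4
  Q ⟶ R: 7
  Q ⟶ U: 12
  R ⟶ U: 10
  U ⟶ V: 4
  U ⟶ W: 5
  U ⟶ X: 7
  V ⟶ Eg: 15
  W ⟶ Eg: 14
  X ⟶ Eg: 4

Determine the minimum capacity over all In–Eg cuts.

Augment In→P→U→V→Eg: bottleneck 4, flow now 4.
Augment In→Q→U→W→Eg: bottleneck 5, flow now 9.
Augment In→Q→U→X→Eg: bottleneck 1, flow now 10.
Augment In→R→U→X→Eg: bottleneck 3, flow now 13.
No augmenting path remains; maximum flow = 13.
By max-flow min-cut, the minimum cut capacity equals the max flow.
In the residual graph, reachable from In: {In, P, Q, R, U, X}.
Min-cut edges: U→V (4), U→W (5), X→Eg (4); capacity 4 + 5 + 4 = 13.

13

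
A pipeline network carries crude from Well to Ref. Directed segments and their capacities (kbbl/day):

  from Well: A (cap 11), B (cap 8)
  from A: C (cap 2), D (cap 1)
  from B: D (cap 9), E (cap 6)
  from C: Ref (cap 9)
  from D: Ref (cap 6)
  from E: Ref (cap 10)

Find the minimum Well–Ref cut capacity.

11

Augment Well→A→C→Ref: bottleneck 2, flow now 2.
Augment Well→A→D→Ref: bottleneck 1, flow now 3.
Augment Well→B→D→Ref: bottleneck 5, flow now 8.
Augment Well→B→E→Ref: bottleneck 3, flow now 11.
No augmenting path remains; maximum flow = 11.
By max-flow min-cut, the minimum cut capacity equals the max flow.
In the residual graph, reachable from Well: {Well, A}.
Min-cut edges: Well→B (8), A→C (2), A→D (1); capacity 8 + 2 + 1 = 11.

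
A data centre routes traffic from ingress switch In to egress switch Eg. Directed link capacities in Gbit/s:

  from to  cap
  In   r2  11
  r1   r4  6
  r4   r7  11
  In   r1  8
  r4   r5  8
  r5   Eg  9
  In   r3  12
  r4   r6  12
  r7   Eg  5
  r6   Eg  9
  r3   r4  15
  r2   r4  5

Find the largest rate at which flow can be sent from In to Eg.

Augment In→r1→r4→r5→Eg: bottleneck 6, flow now 6.
Augment In→r2→r4→r5→Eg: bottleneck 2, flow now 8.
Augment In→r2→r4→r6→Eg: bottleneck 3, flow now 11.
Augment In→r3→r4→r6→Eg: bottleneck 6, flow now 17.
Augment In→r3→r4→r7→Eg: bottleneck 5, flow now 22.
No augmenting path remains; maximum flow = 22.
In the residual graph, reachable from In: {In, r1, r2, r3, r4, r6, r7}.
Min-cut edges: r4→r5 (8), r6→Eg (9), r7→Eg (5); capacity 8 + 9 + 5 = 22.
This cut is saturated, so no flow can exceed 22.

22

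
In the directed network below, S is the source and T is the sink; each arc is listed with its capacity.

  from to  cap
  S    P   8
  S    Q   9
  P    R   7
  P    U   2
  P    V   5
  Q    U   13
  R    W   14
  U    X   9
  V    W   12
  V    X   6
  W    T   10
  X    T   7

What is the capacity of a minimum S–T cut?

15

Augment S→P→R→W→T: bottleneck 7, flow now 7.
Augment S→P→U→X→T: bottleneck 1, flow now 8.
Augment S→Q→U→X→T: bottleneck 6, flow now 14.
Augment S→Q→U→P→V→W→T: bottleneck 1, flow now 15. (uses reverse residual edge)
No augmenting path remains; maximum flow = 15.
By max-flow min-cut, the minimum cut capacity equals the max flow.
In the residual graph, reachable from S: {S, Q, U, X}.
Min-cut edges: S→P (8), X→T (7); capacity 8 + 7 = 15.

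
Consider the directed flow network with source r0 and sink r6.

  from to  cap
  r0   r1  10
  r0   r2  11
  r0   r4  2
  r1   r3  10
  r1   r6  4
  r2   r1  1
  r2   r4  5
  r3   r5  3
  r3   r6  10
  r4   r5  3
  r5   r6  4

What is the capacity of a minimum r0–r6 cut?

Augment r0→r1→r6: bottleneck 4, flow now 4.
Augment r0→r1→r3→r6: bottleneck 6, flow now 10.
Augment r0→r4→r5→r6: bottleneck 2, flow now 12.
Augment r0→r2→r1→r3→r6: bottleneck 1, flow now 13.
Augment r0→r2→r4→r5→r6: bottleneck 1, flow now 14.
No augmenting path remains; maximum flow = 14.
By max-flow min-cut, the minimum cut capacity equals the max flow.
In the residual graph, reachable from r0: {r0, r2, r4}.
Min-cut edges: r0→r1 (10), r2→r1 (1), r4→r5 (3); capacity 10 + 1 + 3 = 14.

14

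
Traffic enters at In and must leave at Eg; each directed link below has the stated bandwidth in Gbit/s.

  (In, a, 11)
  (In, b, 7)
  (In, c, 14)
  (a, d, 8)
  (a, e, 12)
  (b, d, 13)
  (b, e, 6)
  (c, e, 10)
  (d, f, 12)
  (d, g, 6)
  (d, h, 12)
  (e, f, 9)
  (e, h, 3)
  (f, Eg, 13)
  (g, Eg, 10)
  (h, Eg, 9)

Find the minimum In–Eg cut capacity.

Augment In→a→d→f→Eg: bottleneck 8, flow now 8.
Augment In→a→e→f→Eg: bottleneck 3, flow now 11.
Augment In→b→d→f→Eg: bottleneck 2, flow now 13.
Augment In→b→d→g→Eg: bottleneck 5, flow now 18.
Augment In→c→e→h→Eg: bottleneck 3, flow now 21.
Augment In→c→e→f→d→g→Eg: bottleneck 1, flow now 22. (uses reverse residual edge)
Augment In→c→e→f→d→h→Eg: bottleneck 5, flow now 27. (uses reverse residual edge)
No augmenting path remains; maximum flow = 27.
By max-flow min-cut, the minimum cut capacity equals the max flow.
In the residual graph, reachable from In: {In, a, c, e}.
Min-cut edges: In→b (7), a→d (8), e→f (9), e→h (3); capacity 7 + 8 + 9 + 3 = 27.

27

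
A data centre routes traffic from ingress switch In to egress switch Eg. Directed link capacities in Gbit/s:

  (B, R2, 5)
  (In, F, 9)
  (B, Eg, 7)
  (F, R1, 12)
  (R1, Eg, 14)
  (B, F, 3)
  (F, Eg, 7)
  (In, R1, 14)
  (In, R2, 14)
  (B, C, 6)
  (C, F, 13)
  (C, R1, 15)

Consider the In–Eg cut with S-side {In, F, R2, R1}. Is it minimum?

Given cut capacity: 7 + 14 = 21.
Augment In→F→Eg: bottleneck 7, flow now 7.
Augment In→R1→Eg: bottleneck 14, flow now 21.
No augmenting path remains; maximum flow = 21.
Cut capacity 21 equals the max flow, so it is a minimum cut.

Yes — it is a minimum cut (capacity 21).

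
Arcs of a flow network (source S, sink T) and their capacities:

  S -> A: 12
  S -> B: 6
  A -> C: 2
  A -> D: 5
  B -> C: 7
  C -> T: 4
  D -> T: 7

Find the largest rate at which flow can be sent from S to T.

Augment S→A→C→T: bottleneck 2, flow now 2.
Augment S→A→D→T: bottleneck 5, flow now 7.
Augment S→B→C→T: bottleneck 2, flow now 9.
No augmenting path remains; maximum flow = 9.
In the residual graph, reachable from S: {S, A, B, C}.
Min-cut edges: A→D (5), C→T (4); capacity 5 + 4 = 9.
This cut is saturated, so no flow can exceed 9.

9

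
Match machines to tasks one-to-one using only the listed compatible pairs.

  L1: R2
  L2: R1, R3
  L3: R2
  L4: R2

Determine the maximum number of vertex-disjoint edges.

2

Unit-capacity flow: source→left, listed edges, right→sink; max matching = max flow.
Augmenting path L1→R2 (+1); matched 1.
Augmenting path L2→R1 (+1); matched 2.
No augmenting path remains; maximum matching = 2.
König certificate: {L2, R2} is a vertex cover of size 2 (every listed pair touches it), so no matching can be larger.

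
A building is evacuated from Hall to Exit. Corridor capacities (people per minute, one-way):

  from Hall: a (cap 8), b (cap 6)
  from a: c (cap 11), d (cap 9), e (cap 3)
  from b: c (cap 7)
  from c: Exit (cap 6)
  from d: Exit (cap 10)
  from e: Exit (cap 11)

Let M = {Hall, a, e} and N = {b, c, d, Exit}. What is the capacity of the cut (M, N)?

37

Edges leaving {Hall, a, e}: Hall→b (6), a→c (11), a→d (9), e→Exit (11).
Cut capacity = 6 + 11 + 9 + 11 = 37.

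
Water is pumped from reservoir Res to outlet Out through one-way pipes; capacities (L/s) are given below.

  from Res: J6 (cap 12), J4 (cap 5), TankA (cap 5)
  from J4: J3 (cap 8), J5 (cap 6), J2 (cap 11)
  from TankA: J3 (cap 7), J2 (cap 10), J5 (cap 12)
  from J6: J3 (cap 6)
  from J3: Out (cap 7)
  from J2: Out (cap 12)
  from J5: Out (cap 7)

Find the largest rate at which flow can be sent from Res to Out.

16

Augment Res→J4→J3→Out: bottleneck 5, flow now 5.
Augment Res→TankA→J3→Out: bottleneck 2, flow now 7.
Augment Res→TankA→J2→Out: bottleneck 3, flow now 10.
Augment Res→J6→J3→J4→J2→Out: bottleneck 5, flow now 15. (uses reverse residual edge)
Augment Res→J6→J3→TankA→J2→Out: bottleneck 1, flow now 16. (uses reverse residual edge)
No augmenting path remains; maximum flow = 16.
In the residual graph, reachable from Res: {Res, J6}.
Min-cut edges: Res→J4 (5), Res→TankA (5), J6→J3 (6); capacity 5 + 5 + 6 = 16.
This cut is saturated, so no flow can exceed 16.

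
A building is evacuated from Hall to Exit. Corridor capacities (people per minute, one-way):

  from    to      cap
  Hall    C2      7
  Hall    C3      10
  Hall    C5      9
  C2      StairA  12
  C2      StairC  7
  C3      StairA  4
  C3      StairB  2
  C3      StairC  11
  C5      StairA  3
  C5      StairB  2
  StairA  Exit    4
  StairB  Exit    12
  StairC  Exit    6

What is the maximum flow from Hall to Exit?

14

Augment Hall→C2→StairA→Exit: bottleneck 4, flow now 4.
Augment Hall→C2→StairC→Exit: bottleneck 3, flow now 7.
Augment Hall→C3→StairB→Exit: bottleneck 2, flow now 9.
Augment Hall→C3→StairC→Exit: bottleneck 3, flow now 12.
Augment Hall→C5→StairB→Exit: bottleneck 2, flow now 14.
No augmenting path remains; maximum flow = 14.
In the residual graph, reachable from Hall: {Hall, C2, C3, C5, StairA, StairC}.
Min-cut edges: C3→StairB (2), C5→StairB (2), StairA→Exit (4), StairC→Exit (6); capacity 2 + 2 + 4 + 6 = 14.
This cut is saturated, so no flow can exceed 14.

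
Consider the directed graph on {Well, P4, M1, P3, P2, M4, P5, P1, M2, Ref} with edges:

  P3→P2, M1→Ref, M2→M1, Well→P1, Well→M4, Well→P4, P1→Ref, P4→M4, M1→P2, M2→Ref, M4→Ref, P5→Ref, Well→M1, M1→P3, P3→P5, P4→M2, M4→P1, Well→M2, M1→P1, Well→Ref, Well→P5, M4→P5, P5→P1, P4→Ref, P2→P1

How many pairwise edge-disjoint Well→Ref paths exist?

7

Assign every edge capacity 1; by Menger, the answer equals the max flow.
Path Well→Ref (+1); total 1.
Path Well→P4→Ref (+1); total 2.
Path Well→M1→Ref (+1); total 3.
Path Well→M4→Ref (+1); total 4.
Path Well→P5→Ref (+1); total 5.
Path Well→P1→Ref (+1); total 6.
Path Well→M2→Ref (+1); total 7.
No residual Well→Ref path; max flow = 7.
Certifying cut of size 7: {Well→M1, Well→M2, Well→M4, Well→P1, Well→P4, Well→P5, Well→Ref}.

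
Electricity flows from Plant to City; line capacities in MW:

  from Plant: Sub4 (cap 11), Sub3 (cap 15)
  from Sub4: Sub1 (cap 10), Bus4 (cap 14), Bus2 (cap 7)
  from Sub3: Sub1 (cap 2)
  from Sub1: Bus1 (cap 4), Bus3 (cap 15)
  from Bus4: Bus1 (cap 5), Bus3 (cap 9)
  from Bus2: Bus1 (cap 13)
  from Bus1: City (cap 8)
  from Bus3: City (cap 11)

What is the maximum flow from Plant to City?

Augment Plant→Sub4→Sub1→Bus1→City: bottleneck 4, flow now 4.
Augment Plant→Sub4→Sub1→Bus3→City: bottleneck 6, flow now 10.
Augment Plant→Sub4→Bus4→Bus1→City: bottleneck 1, flow now 11.
Augment Plant→Sub3→Sub1→Bus3→City: bottleneck 2, flow now 13.
No augmenting path remains; maximum flow = 13.
In the residual graph, reachable from Plant: {Plant, Sub3}.
Min-cut edges: Plant→Sub4 (11), Sub3→Sub1 (2); capacity 11 + 2 = 13.
This cut is saturated, so no flow can exceed 13.

13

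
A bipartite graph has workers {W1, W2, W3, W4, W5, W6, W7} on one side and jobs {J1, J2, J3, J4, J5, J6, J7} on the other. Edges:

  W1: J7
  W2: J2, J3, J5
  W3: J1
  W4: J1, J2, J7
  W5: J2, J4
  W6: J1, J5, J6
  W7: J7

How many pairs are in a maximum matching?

Unit-capacity flow: source→left, listed edges, right→sink; max matching = max flow.
Augmenting path W1→J7 (+1); matched 1.
Augmenting path W2→J2 (+1); matched 2.
Augmenting path W3→J1 (+1); matched 3.
Augmenting path W5→J4 (+1); matched 4.
Augmenting path W6→J5 (+1); matched 5.
Augmenting path W4→J2→W2→J3 (+1); matched 6.
No augmenting path remains; maximum matching = 6.
König certificate: {W2, W3, W4, W5, W6, J7} is a vertex cover of size 6 (every listed pair touches it), so no matching can be larger.

6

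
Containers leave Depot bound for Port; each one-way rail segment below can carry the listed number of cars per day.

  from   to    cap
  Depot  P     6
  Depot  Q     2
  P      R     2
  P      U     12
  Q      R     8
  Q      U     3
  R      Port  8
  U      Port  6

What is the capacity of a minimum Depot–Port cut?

Augment Depot→P→R→Port: bottleneck 2, flow now 2.
Augment Depot→P→U→Port: bottleneck 4, flow now 6.
Augment Depot→Q→R→Port: bottleneck 2, flow now 8.
No augmenting path remains; maximum flow = 8.
By max-flow min-cut, the minimum cut capacity equals the max flow.
In the residual graph, reachable from Depot: {Depot}.
Min-cut edges: Depot→P (6), Depot→Q (2); capacity 6 + 2 = 8.

8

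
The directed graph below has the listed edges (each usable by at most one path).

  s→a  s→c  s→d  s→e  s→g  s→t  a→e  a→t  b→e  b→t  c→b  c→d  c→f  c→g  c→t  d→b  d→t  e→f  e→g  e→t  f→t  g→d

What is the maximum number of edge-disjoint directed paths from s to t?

Assign every edge capacity 1; by Menger, the answer equals the max flow.
Path s→t (+1); total 1.
Path s→a→t (+1); total 2.
Path s→c→t (+1); total 3.
Path s→d→t (+1); total 4.
Path s→e→t (+1); total 5.
Path s→g→d→b→t (+1); total 6.
No residual s→t path; max flow = 6.
Certifying cut of size 6: {s→a, s→c, s→d, s→e, s→g, s→t}.

6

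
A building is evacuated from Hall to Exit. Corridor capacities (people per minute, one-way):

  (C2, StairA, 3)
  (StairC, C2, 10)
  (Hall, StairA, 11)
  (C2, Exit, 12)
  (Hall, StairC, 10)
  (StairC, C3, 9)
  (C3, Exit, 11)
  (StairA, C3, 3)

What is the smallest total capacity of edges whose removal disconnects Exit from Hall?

13

Augment Hall→StairC→C3→Exit: bottleneck 9, flow now 9.
Augment Hall→StairC→C2→Exit: bottleneck 1, flow now 10.
Augment Hall→StairA→C3→Exit: bottleneck 2, flow now 12.
Augment Hall→StairA→C3→StairC→C2→Exit: bottleneck 1, flow now 13. (uses reverse residual edge)
No augmenting path remains; maximum flow = 13.
By max-flow min-cut, the minimum cut capacity equals the max flow.
In the residual graph, reachable from Hall: {Hall, StairA}.
Min-cut edges: Hall→StairC (10), StairA→C3 (3); capacity 10 + 3 = 13.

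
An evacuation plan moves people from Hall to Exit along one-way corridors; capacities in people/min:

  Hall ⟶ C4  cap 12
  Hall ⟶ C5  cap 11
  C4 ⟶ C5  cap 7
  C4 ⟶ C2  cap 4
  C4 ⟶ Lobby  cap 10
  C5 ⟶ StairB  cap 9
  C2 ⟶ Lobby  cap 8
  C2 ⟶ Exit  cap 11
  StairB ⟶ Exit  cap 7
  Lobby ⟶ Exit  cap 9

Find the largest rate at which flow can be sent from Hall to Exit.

Augment Hall→C4→C2→Exit: bottleneck 4, flow now 4.
Augment Hall→C4→Lobby→Exit: bottleneck 8, flow now 12.
Augment Hall→C5→StairB→Exit: bottleneck 7, flow now 19.
No augmenting path remains; maximum flow = 19.
In the residual graph, reachable from Hall: {Hall, C5, StairB}.
Min-cut edges: Hall→C4 (12), StairB→Exit (7); capacity 12 + 7 = 19.
This cut is saturated, so no flow can exceed 19.

19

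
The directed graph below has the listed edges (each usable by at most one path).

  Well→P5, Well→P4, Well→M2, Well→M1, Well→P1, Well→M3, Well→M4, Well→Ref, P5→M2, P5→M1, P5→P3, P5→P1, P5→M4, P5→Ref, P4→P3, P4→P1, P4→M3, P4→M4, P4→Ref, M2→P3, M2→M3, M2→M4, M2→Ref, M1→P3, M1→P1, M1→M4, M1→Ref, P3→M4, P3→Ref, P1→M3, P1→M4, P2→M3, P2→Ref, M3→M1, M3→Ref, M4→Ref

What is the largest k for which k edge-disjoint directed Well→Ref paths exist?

8

Assign every edge capacity 1; by Menger, the answer equals the max flow.
Path Well→Ref (+1); total 1.
Path Well→P5→Ref (+1); total 2.
Path Well→P4→Ref (+1); total 3.
Path Well→M2→Ref (+1); total 4.
Path Well→M1→Ref (+1); total 5.
Path Well→M3→Ref (+1); total 6.
Path Well→M4→Ref (+1); total 7.
Path Well→P1→M3→M1→P3→Ref (+1); total 8.
No residual Well→Ref path; max flow = 8.
Certifying cut of size 8: {Well→M1, Well→M2, Well→M3, Well→M4, Well→P1, Well→P4, Well→P5, Well→Ref}.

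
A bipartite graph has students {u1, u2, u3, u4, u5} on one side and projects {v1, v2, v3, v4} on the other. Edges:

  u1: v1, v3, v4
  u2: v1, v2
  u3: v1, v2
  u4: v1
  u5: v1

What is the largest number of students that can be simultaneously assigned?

Unit-capacity flow: source→left, listed edges, right→sink; max matching = max flow.
Augmenting path u1→v1 (+1); matched 1.
Augmenting path u2→v2 (+1); matched 2.
Augmenting path u3→v1→u1→v3 (+1); matched 3.
No augmenting path remains; maximum matching = 3.
König certificate: {u1, v1, v2} is a vertex cover of size 3 (every listed pair touches it), so no matching can be larger.

3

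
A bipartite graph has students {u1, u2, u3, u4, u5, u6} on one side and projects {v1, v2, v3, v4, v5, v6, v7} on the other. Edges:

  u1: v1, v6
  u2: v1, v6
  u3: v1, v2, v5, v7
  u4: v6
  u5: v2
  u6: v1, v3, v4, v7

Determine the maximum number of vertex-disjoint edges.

5

Unit-capacity flow: source→left, listed edges, right→sink; max matching = max flow.
Augmenting path u1→v1 (+1); matched 1.
Augmenting path u2→v6 (+1); matched 2.
Augmenting path u3→v2 (+1); matched 3.
Augmenting path u6→v3 (+1); matched 4.
Augmenting path u5→v2→u3→v5 (+1); matched 5.
No augmenting path remains; maximum matching = 5.
König certificate: {u3, u5, u6, v1, v6} is a vertex cover of size 5 (every listed pair touches it), so no matching can be larger.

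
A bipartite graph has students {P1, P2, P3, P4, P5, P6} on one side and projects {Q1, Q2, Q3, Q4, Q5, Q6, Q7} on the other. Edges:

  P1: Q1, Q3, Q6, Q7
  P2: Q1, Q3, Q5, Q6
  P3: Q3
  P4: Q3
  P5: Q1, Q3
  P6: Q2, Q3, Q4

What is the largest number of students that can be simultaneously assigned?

Unit-capacity flow: source→left, listed edges, right→sink; max matching = max flow.
Augmenting path P1→Q1 (+1); matched 1.
Augmenting path P2→Q3 (+1); matched 2.
Augmenting path P6→Q2 (+1); matched 3.
Augmenting path P3→Q3→P2→Q5 (+1); matched 4.
Augmenting path P5→Q1→P1→Q6 (+1); matched 5.
No augmenting path remains; maximum matching = 5.
König certificate: {P1, P2, P5, P6, Q3} is a vertex cover of size 5 (every listed pair touches it), so no matching can be larger.

5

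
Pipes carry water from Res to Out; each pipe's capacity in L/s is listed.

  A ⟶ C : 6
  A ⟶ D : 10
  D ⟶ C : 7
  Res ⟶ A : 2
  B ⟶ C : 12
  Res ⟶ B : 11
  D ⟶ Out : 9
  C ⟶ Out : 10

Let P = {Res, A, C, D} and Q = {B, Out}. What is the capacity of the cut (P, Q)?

Edges leaving {Res, A, C, D}: Res→B (11), C→Out (10), D→Out (9).
Cut capacity = 11 + 10 + 9 = 30.

30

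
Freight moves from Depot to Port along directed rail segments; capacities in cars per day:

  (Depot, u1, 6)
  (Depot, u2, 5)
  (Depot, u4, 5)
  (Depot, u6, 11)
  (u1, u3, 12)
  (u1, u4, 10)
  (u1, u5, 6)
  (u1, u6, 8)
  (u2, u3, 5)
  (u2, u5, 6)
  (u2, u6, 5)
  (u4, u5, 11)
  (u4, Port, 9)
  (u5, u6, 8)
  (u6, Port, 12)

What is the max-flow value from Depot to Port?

Augment Depot→u4→Port: bottleneck 5, flow now 5.
Augment Depot→u6→Port: bottleneck 11, flow now 16.
Augment Depot→u1→u4→Port: bottleneck 4, flow now 20.
Augment Depot→u1→u6→Port: bottleneck 1, flow now 21.
No augmenting path remains; maximum flow = 21.
In the residual graph, reachable from Depot: {Depot, u1, u2, u3, u4, u5, u6}.
Min-cut edges: u4→Port (9), u6→Port (12); capacity 9 + 12 = 21.
This cut is saturated, so no flow can exceed 21.

21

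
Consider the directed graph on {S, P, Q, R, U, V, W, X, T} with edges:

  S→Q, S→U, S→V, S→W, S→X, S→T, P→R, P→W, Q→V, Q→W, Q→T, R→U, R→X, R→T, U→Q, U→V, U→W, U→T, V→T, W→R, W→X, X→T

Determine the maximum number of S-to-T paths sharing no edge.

6

Assign every edge capacity 1; by Menger, the answer equals the max flow.
Path S→T (+1); total 1.
Path S→Q→T (+1); total 2.
Path S→U→T (+1); total 3.
Path S→V→T (+1); total 4.
Path S→X→T (+1); total 5.
Path S→W→R→T (+1); total 6.
No residual S→T path; max flow = 6.
Certifying cut of size 6: {S→Q, S→T, S→U, S→V, S→W, S→X}.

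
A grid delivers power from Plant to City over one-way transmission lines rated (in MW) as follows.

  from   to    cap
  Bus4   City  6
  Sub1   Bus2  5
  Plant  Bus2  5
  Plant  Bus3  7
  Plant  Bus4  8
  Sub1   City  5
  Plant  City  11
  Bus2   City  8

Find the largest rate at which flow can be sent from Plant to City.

22

Augment Plant→City: bottleneck 11, flow now 11.
Augment Plant→Bus4→City: bottleneck 6, flow now 17.
Augment Plant→Bus2→City: bottleneck 5, flow now 22.
No augmenting path remains; maximum flow = 22.
In the residual graph, reachable from Plant: {Plant, Bus4, Bus3}.
Min-cut edges: Plant→Bus2 (5), Plant→City (11), Bus4→City (6); capacity 5 + 11 + 6 = 22.
This cut is saturated, so no flow can exceed 22.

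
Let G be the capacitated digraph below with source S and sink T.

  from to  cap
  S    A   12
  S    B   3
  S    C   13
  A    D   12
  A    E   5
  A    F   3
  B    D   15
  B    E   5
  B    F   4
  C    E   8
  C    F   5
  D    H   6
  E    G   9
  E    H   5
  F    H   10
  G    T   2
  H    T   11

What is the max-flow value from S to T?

13

Augment S→A→D→H→T: bottleneck 6, flow now 6.
Augment S→A→E→G→T: bottleneck 2, flow now 8.
Augment S→A→E→H→T: bottleneck 3, flow now 11.
Augment S→A→F→H→T: bottleneck 1, flow now 12.
Augment S→B→E→H→T: bottleneck 1, flow now 13.
No augmenting path remains; maximum flow = 13.
In the residual graph, reachable from S: {S, A, B, C, D, E, F, G, H}.
Min-cut edges: G→T (2), H→T (11); capacity 2 + 11 = 13.
This cut is saturated, so no flow can exceed 13.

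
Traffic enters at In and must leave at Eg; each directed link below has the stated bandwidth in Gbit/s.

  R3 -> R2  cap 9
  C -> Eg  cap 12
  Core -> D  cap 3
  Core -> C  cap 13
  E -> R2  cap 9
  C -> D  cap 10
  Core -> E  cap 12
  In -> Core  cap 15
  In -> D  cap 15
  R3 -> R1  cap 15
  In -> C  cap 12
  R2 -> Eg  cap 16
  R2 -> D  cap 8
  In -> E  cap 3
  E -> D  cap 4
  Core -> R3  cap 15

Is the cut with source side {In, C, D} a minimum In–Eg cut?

No — its capacity is 30, but the minimum cut has capacity 28.

Given cut capacity: 15 + 3 + 12 = 30.
Augment In→C→Eg: bottleneck 12, flow now 12.
Augment In→E→R2→Eg: bottleneck 3, flow now 15.
Augment In→Core→R3→R2→Eg: bottleneck 9, flow now 24.
Augment In→Core→E→R2→Eg: bottleneck 4, flow now 28.
No augmenting path remains; maximum flow = 28.
In the residual graph, reachable from In: {In, Core, C, R3, E, R2, R1, D}.
Min-cut edges: C→Eg (12), R2→Eg (16); capacity 12 + 16 = 28.
Cut capacity 30 exceeds the max flow 28, so it is not minimum.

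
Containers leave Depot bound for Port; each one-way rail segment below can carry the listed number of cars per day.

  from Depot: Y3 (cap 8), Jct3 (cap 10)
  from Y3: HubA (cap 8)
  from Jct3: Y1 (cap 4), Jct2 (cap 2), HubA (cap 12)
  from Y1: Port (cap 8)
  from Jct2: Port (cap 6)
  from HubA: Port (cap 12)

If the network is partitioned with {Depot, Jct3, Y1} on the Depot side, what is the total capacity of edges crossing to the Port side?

30

Edges leaving {Depot, Jct3, Y1}: Depot→Y3 (8), Jct3→Jct2 (2), Jct3→HubA (12), Y1→Port (8).
Cut capacity = 8 + 2 + 12 + 8 = 30.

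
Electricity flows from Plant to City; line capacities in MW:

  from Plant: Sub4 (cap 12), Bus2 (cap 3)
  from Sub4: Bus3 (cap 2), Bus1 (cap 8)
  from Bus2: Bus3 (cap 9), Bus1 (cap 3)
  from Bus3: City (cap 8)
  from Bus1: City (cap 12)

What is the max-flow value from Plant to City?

Augment Plant→Sub4→Bus3→City: bottleneck 2, flow now 2.
Augment Plant→Sub4→Bus1→City: bottleneck 8, flow now 10.
Augment Plant→Bus2→Bus3→City: bottleneck 3, flow now 13.
No augmenting path remains; maximum flow = 13.
In the residual graph, reachable from Plant: {Plant, Sub4}.
Min-cut edges: Plant→Bus2 (3), Sub4→Bus3 (2), Sub4→Bus1 (8); capacity 3 + 2 + 8 = 13.
This cut is saturated, so no flow can exceed 13.

13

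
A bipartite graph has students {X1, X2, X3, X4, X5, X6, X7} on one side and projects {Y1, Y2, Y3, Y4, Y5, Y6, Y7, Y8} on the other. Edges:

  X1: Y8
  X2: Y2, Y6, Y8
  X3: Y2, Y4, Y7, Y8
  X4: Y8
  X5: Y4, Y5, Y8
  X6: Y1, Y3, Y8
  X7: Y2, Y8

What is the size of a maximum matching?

6

Unit-capacity flow: source→left, listed edges, right→sink; max matching = max flow.
Augmenting path X1→Y8 (+1); matched 1.
Augmenting path X2→Y2 (+1); matched 2.
Augmenting path X3→Y4 (+1); matched 3.
Augmenting path X5→Y5 (+1); matched 4.
Augmenting path X6→Y1 (+1); matched 5.
Augmenting path X7→Y2→X2→Y6 (+1); matched 6.
No augmenting path remains; maximum matching = 6.
König certificate: {X2, X3, X5, X6, X7, Y8} is a vertex cover of size 6 (every listed pair touches it), so no matching can be larger.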